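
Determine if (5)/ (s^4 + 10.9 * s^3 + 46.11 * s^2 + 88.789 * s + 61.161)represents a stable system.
Denominator: s^4 + 10.9*s^3 + 46.11*s^2 + 88.789*s + 61.161 = (s + 3.8)(s + 1.5)(s^2 + 5.6*s + 10.73). Poles: -1.5, -2.8 + 1.7j, -2.8 - 1.7j, -3.8. All Re(p)<0: Yes (stable)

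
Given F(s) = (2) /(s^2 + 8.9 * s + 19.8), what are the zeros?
Numerator is a nonzero constant (2) → Zeros: none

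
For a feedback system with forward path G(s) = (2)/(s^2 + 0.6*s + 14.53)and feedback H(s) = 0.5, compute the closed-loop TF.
Closed-loop T = G/(1+GH).
Numerator: G_num * H_den = 2.
Denominator: G_den * H_den + G_num * H_num = (s^2 + 0.6*s + 14.53) + (1) = s^2 + 0.6*s + 15.53.
T(s) = (2)/(s^2 + 0.6*s + 15.53)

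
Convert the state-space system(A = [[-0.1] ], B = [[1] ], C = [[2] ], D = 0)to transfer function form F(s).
F(s) = C(sI - A)⁻¹B + D.
Characteristic polynomial det(sI - A) = s + 0.1.
Numerator from C·adj(sI-A)·B + D·det(sI-A) = 2.
F(s) = (2)/(s + 0.1)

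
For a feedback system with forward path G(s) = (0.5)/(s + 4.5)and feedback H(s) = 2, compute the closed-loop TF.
Closed-loop T = G/(1+GH).
Numerator: G_num * H_den = 0.5.
Denominator: G_den * H_den + G_num * H_num = (s + 4.5) + (1) = s + 5.5.
T(s) = (0.5)/(s + 5.5)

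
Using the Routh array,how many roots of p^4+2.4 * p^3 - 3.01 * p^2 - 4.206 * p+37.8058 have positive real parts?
Routh array:
p^4: [1, -3.01, 37.8058]; p^3: [2.4, -4.206]; p^2: [-1.2575, 37.8058]; p^1: [67.9482]; p^0: [37.8058]
First column: [1, 2.4, -1.2575, 67.9482, 37.8058]. Sign changes = RHP roots = 2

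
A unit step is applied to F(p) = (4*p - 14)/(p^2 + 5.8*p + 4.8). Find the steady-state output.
FVT: lim_{t→∞} y(t) = lim_{p→0} p*Y(p) where Y(p) = F(p)/p.
= lim_{p→0} F(p) = F(0) = num(0)/den(0) = -14/4.8 = -2.917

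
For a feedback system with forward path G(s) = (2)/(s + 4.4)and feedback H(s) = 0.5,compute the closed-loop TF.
Closed-loop T = G/(1+GH).
Numerator: G_num * H_den = 2.
Denominator: G_den * H_den + G_num * H_num = (s + 4.4) + (1) = s + 5.4.
T(s) = (2)/(s + 5.4)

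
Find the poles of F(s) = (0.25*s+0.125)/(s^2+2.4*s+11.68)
Set denominator = 0: s^2 + 2.4*s + 11.68 = 0 → Poles: -1.2 + 3.2j, -1.2 - 3.2j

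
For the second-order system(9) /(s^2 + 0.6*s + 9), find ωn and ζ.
Standard form: ωn²/(s²+2ζωn·s+ωn²).
const=9=ωn² → ωn=3, s coeff=0.6=2ζωn → ζ=0.1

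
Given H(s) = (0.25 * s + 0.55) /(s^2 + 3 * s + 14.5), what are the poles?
Set denominator = 0: s^2 + 3*s + 14.5 = 0 → Poles: -1.5 + 3.5j, -1.5 - 3.5j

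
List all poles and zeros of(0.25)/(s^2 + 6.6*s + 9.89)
Set denominator = 0: s^2 + 6.6*s + 9.89 = (s + 2.3)(s + 4.3) = 0 → Poles: -2.3, -4.3
Numerator is a nonzero constant (0.25) → Zeros: none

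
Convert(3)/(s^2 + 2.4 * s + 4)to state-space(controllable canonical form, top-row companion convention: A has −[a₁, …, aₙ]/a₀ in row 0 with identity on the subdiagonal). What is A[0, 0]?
Reachable canonical form for den = s^2 + 2.4*s + 4: top row of A = -[a₁,a₂,...,aₙ]/a₀, ones on the subdiagonal, zeros elsewhere.
A = [[-2.4, -4], [1, 0]].
A[0,0] = -2.4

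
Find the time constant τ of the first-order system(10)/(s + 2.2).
First-order system: τ = -1/pole. Pole = -2.2. τ = -1/(-2.2) = 0.4545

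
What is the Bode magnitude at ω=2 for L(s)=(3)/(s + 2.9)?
Substitute s = j*2: L(j2) = 0.701048 - 0.483481j.
|L(j2)| = sqrt(Re² + Im²) = 0.8516.
20*log₁₀(0.8516) = -1.40 dB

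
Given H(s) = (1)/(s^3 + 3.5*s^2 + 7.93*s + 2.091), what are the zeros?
Numerator is a nonzero constant (1) → Zeros: none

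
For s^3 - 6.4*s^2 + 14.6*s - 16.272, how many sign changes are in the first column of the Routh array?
Routh array:
s^3: [1, 14.6]; s^2: [-6.4, -16.272]; s^1: [12.0575]; s^0: [-16.272]
First column: [1, -6.4, 12.0575, -16.272]. Sign changes = 3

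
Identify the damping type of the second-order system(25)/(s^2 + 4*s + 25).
Standard form: ωn²/(s²+2ζωn·s+ωn²) gives ωn=5, ζ=0.4.
Underdamped (ζ = 0.4 < 1)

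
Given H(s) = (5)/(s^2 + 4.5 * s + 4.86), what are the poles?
Set denominator = 0: s^2 + 4.5*s + 4.86 = (s + 1.8)(s + 2.7) = 0 → Poles: -1.8, -2.7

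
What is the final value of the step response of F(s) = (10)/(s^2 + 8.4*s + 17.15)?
FVT: lim_{t→∞} y(t) = lim_{s→0} s*Y(s) where Y(s) = F(s)/s.
= lim_{s→0} F(s) = F(0) = num(0)/den(0) = 10/17.15 = 0.5831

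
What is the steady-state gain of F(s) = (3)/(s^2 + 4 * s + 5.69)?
DC gain = F(0) = num(0)/den(0) = 3/5.69 = 0.5272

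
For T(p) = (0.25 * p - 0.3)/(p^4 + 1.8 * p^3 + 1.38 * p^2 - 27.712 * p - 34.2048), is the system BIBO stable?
Denominator: p^4 + 1.8*p^3 + 1.38*p^2 - 27.712*p - 34.2048 = (p - 2.8)(p + 1.2)(p^2 + 3.4*p + 10.18). Poles: -1.2, -1.7 + 2.7j, -1.7 - 2.7j, 2.8. All Re(p)<0: No (unstable)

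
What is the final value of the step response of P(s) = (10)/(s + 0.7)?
FVT: lim_{t→∞} y(t) = lim_{s→0} s*Y(s) where Y(s) = P(s)/s.
= lim_{s→0} P(s) = P(0) = num(0)/den(0) = 10/0.7 = 14.29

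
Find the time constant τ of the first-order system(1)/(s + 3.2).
First-order system: τ = -1/pole. Pole = -3.2. τ = -1/(-3.2) = 0.3125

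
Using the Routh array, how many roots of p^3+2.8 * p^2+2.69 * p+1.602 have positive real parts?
Routh array:
p^3: [1, 2.69]; p^2: [2.8, 1.602]; p^1: [2.11786]; p^0: [1.602]
First column: [1, 2.8, 2.11786, 1.602]. Sign changes = RHP roots = 0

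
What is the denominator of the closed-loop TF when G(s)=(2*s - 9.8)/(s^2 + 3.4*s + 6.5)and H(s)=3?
Characteristic poly = G_den * H_den + G_num * H_num = (s^2 + 3.4*s + 6.5) + (6*s - 29.4) = s^2 + 9.4*s - 22.9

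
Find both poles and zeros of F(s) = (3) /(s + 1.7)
Set denominator = 0: s + 1.7 = 0 → Poles: -1.7
Numerator is a nonzero constant (3) → Zeros: none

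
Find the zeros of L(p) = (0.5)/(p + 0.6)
Numerator is a nonzero constant (0.5) → Zeros: none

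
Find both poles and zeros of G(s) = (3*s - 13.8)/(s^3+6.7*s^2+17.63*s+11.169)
Set denominator = 0: s^3 + 6.7*s^2 + 17.63*s + 11.169 = (s + 0.9)(s^2 + 5.8*s + 12.41) = 0 → Poles: -0.9, -2.9 + 2j, -2.9 - 2j
Set numerator = 0: 3*s - 13.8 = 0 → Zeros: 4.6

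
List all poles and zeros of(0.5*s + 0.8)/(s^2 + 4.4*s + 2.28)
Set denominator = 0: s^2 + 4.4*s + 2.28 = (s + 0.6)(s + 3.8) = 0 → Poles: -0.6, -3.8
Set numerator = 0: 0.5*s + 0.8 = 0 → Zeros: -1.6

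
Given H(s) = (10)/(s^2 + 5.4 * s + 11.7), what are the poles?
Set denominator = 0: s^2 + 5.4*s + 11.7 = 0 → Poles: -2.7 + 2.1j, -2.7 - 2.1j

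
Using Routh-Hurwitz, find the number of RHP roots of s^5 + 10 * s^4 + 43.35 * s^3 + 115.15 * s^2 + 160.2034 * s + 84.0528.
Routh array:
s^5: [1, 43.35, 160.2034]; s^4: [10, 115.15, 84.0528]; s^3: [31.835, 151.79812]; s^2: [67.4672, 84.0528]; s^1: [112.137]; s^0: [84.0528]
First column: [1, 10, 31.835, 67.4672, 112.137, 84.0528]. Sign changes = RHP roots = 0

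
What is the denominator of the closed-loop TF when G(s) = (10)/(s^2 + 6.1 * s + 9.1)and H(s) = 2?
Characteristic poly = G_den * H_den + G_num * H_num = (s^2 + 6.1*s + 9.1) + (20) = s^2 + 6.1*s + 29.1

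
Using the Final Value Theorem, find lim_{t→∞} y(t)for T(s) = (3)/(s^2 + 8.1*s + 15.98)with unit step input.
FVT: lim_{t→∞} y(t) = lim_{s→0} s*Y(s) where Y(s) = T(s)/s.
= lim_{s→0} T(s) = T(0) = num(0)/den(0) = 3/15.98 = 0.1877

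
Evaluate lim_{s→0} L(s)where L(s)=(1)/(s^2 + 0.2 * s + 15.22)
DC gain = L(0) = num(0)/den(0) = 1/15.22 = 0.0657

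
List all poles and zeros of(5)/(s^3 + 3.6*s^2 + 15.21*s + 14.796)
Set denominator = 0: s^3 + 3.6*s^2 + 15.21*s + 14.796 = (s + 1.2)(s^2 + 2.4*s + 12.33) = 0 → Poles: -1.2, -1.2 + 3.3j, -1.2 - 3.3j
Numerator is a nonzero constant (5) → Zeros: none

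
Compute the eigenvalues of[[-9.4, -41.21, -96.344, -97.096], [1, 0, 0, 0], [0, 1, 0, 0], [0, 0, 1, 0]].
Eigenvalues solve det(λI - A) = 0.
Characteristic polynomial: λ^4 + 9.4*λ^3 + 41.21*λ^2 + 96.344*λ + 97.096 = 0.
Factor: (λ^2 + 3.8*λ + 11.45)(λ^2 + 5.6*λ + 8.48) = 0.
Roots: -1.9 + 2.8j, -1.9 - 2.8j, -2.8 + 0.8j, -2.8 - 0.8j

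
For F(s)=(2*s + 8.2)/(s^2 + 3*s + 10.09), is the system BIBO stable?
Denominator: s^2 + 3*s + 10.09. Poles: -1.5 + 2.8j, -1.5 - 2.8j. All Re(p)<0: Yes (stable)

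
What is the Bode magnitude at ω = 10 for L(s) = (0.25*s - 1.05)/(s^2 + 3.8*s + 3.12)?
Substitute s = j*10: L(j10) = 0.0181652 - 0.0186801j.
|L(j10)| = sqrt(Re² + Im²) = 0.02606.
20*log₁₀(0.02606) = -31.68 dB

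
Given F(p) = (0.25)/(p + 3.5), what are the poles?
Set denominator = 0: p + 3.5 = 0 → Poles: -3.5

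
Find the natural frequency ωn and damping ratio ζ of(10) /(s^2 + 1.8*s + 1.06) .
Underdamped: complex pole -0.9 + 0.5j. ωn = |pole| = 1.03, ζ = -Re(pole)/ωn = 0.8742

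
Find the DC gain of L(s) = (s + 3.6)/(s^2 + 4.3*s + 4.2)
DC gain = L(0) = num(0)/den(0) = 3.6/4.2 = 0.8571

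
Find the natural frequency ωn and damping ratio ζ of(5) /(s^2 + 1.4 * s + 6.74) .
Underdamped: complex pole -0.7 + 2.5j. ωn = |pole| = 2.596, ζ = -Re(pole)/ωn = 0.2696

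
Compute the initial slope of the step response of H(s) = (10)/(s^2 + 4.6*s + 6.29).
IVT: y'(0⁺) = lim_{s→∞} s²·Y(s) = lim_{s→∞} s·H(s).
deg(num) = 0, deg(den) = 2, relative degree = 2 ≥ 2, so s·H(s) → 0. Initial slope = 0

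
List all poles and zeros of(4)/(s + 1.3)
Set denominator = 0: s + 1.3 = 0 → Poles: -1.3
Numerator is a nonzero constant (4) → Zeros: none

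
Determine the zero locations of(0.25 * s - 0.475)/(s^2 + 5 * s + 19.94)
Set numerator = 0: 0.25*s - 0.475 = 0 → Zeros: 1.9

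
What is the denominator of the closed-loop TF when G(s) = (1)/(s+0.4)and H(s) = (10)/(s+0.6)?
Characteristic poly = G_den * H_den + G_num * H_num = (s^2 + s + 0.24) + (10) = s^2 + s + 10.24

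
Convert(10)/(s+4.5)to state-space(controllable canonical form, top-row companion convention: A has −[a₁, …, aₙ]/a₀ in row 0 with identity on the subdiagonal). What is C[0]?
Reachable canonical form: C = numerator coefficients (right-aligned, zero-padded to length n).
num = 10, C = [[10]].
C[0] = 10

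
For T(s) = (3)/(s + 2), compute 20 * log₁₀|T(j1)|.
Substitute s = j*1: T(j1) = 1.2 - 0.6j.
|T(j1)| = sqrt(Re² + Im²) = 1.342.
20*log₁₀(1.342) = 2.55 dB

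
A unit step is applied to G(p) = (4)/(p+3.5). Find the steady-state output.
FVT: lim_{t→∞} y(t) = lim_{p→0} p*Y(p) where Y(p) = G(p)/p.
= lim_{p→0} G(p) = G(0) = num(0)/den(0) = 4/3.5 = 1.143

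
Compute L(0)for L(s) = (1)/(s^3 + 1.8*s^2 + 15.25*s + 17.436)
DC gain = L(0) = num(0)/den(0) = 1/17.436 = 0.05735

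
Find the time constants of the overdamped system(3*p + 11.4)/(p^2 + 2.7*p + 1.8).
Overdamped: real poles at -1.2, -1.5. τ = -1/pole → τ₁ = 0.8333, τ₂ = 0.6667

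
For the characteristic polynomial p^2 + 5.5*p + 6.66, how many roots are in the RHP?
p^2 + 5.5*p + 6.66 = (p + 1.8)(p + 3.7). Poles: -1.8, -3.7. RHP poles (Re>0): 0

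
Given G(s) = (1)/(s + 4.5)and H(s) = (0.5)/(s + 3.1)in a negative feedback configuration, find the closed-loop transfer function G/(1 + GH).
Closed-loop T = G/(1+GH).
Numerator: G_num * H_den = s + 3.1.
Denominator: G_den * H_den + G_num * H_num = (s^2 + 7.6*s + 13.95) + (0.5) = s^2 + 7.6*s + 14.45.
T(s) = (s + 3.1)/(s^2 + 7.6*s + 14.45)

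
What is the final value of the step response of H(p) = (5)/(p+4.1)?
FVT: lim_{t→∞} y(t) = lim_{p→0} p*Y(p) where Y(p) = H(p)/p.
= lim_{p→0} H(p) = H(0) = num(0)/den(0) = 5/4.1 = 1.22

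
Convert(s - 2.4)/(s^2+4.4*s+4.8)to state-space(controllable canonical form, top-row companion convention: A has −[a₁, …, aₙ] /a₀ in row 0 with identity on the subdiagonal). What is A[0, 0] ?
Reachable canonical form for den = s^2 + 4.4*s + 4.8: top row of A = -[a₁,a₂,...,aₙ]/a₀, ones on the subdiagonal, zeros elsewhere.
A = [[-4.4, -4.8], [1, 0]].
A[0,0] = -4.4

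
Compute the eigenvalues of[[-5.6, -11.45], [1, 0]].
Eigenvalues solve det(λI - A) = 0.
Characteristic polynomial: λ^2 + 5.6*λ + 11.45 = 0.
Roots: -2.8 + 1.9j, -2.8 - 1.9j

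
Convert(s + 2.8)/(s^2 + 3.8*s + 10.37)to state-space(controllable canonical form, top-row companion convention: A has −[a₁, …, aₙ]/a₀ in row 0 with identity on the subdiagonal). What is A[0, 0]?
Reachable canonical form for den = s^2 + 3.8*s + 10.37: top row of A = -[a₁,a₂,...,aₙ]/a₀, ones on the subdiagonal, zeros elsewhere.
A = [[-3.8, -10.37], [1, 0]].
A[0,0] = -3.8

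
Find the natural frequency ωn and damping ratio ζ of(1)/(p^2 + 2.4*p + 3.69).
Underdamped: complex pole -1.2 + 1.5j. ωn = |pole| = 1.921, ζ = -Re(pole)/ωn = 0.6247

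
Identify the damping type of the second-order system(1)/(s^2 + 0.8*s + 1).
Standard form: ωn²/(s²+2ζωn·s+ωn²) gives ωn=1, ζ=0.4.
Underdamped (ζ = 0.4 < 1)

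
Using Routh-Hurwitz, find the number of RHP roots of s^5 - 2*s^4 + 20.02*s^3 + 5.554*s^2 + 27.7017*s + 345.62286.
Routh array:
s^5: [1, 20.02, 27.7017]; s^4: [-2, 5.554, 345.62286]; s^3: [22.797, 200.51313]; s^2: [23.1452, 345.62286]; s^1: [-139.91]; s^0: [345.62286]
First column: [1, -2, 22.797, 23.1452, -139.91, 345.62286]. Sign changes = RHP roots = 4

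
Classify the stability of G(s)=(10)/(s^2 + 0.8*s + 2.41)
Denominator: s^2 + 0.8*s + 2.41. Poles: -0.4 + 1.5j, -0.4 - 1.5j. Stable (all poles in LHP)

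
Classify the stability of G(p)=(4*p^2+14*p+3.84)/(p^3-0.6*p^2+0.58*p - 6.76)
Denominator: p^3 - 0.6*p^2 + 0.58*p - 6.76 = (p - 2)(p^2 + 1.4*p + 3.38). Poles: -0.7 + 1.7j, -0.7 - 1.7j, 2. Unstable (1 pole(s) in RHP)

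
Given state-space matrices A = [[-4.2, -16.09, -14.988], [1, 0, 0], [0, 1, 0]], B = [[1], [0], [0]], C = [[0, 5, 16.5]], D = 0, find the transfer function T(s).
T(s) = C(sI - A)⁻¹B + D.
Characteristic polynomial det(sI - A) = s^3 + 4.2*s^2 + 16.09*s + 14.988.
Numerator from C·adj(sI-A)·B + D·det(sI-A) = 5*s + 16.5.
T(s) = (5*s + 16.5)/(s^3 + 4.2*s^2 + 16.09*s + 14.988)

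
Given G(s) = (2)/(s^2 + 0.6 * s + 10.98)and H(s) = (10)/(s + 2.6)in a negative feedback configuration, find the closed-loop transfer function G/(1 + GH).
Closed-loop T = G/(1+GH).
Numerator: G_num * H_den = 2*s + 5.2.
Denominator: G_den * H_den + G_num * H_num = (s^3 + 3.2*s^2 + 12.54*s + 28.548) + (20) = s^3 + 3.2*s^2 + 12.54*s + 48.548.
T(s) = (2*s + 5.2)/(s^3 + 3.2*s^2 + 12.54*s + 48.548)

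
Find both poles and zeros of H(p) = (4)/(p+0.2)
Set denominator = 0: p + 0.2 = 0 → Poles: -0.2
Numerator is a nonzero constant (4) → Zeros: none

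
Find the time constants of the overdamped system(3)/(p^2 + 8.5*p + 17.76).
Overdamped: real poles at -4.8, -3.7. τ = -1/pole → τ₁ = 0.2083, τ₂ = 0.2703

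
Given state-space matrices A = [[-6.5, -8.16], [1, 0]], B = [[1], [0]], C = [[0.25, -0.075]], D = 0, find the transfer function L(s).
L(s) = C(sI - A)⁻¹B + D.
Characteristic polynomial det(sI - A) = s^2 + 6.5*s + 8.16.
Numerator from C·adj(sI-A)·B + D·det(sI-A) = 0.25*s - 0.075.
L(s) = (0.25*s - 0.075)/(s^2 + 6.5*s + 8.16)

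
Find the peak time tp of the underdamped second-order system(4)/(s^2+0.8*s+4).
Standard form: ωn²/(s²+2ζωn·s+ωn²) → ωn = 2, ζ = 0.2.
ωd = ωn·√(1-ζ²) = 2·√(1-0.2²) = 1.96.
tp = π/ωd = π/1.96 = 1.603 s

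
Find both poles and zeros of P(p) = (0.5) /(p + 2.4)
Set denominator = 0: p + 2.4 = 0 → Poles: -2.4
Numerator is a nonzero constant (0.5) → Zeros: none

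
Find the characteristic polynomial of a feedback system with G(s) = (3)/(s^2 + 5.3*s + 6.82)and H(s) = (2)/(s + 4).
Characteristic poly = G_den * H_den + G_num * H_num = (s^3 + 9.3*s^2 + 28.02*s + 27.28) + (6) = s^3 + 9.3*s^2 + 28.02*s + 33.28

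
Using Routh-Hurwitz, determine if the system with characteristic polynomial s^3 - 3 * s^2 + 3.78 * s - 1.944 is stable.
Routh array:
s^3: [1, 3.78]; s^2: [-3, -1.944]; s^1: [3.132]; s^0: [-1.944]
First column: [1, -3, 3.132, -1.944]. Sign changes = 3.
No, unstable (3 RHP root(s))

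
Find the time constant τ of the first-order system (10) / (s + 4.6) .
First-order system: τ = -1/pole. Pole = -4.6. τ = -1/(-4.6) = 0.2174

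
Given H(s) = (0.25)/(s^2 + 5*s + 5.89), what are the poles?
Set denominator = 0: s^2 + 5*s + 5.89 = (s + 1.9)(s + 3.1) = 0 → Poles: -1.9, -3.1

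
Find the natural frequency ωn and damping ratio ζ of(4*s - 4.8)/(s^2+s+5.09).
Underdamped: complex pole -0.5 + 2.2j. ωn = |pole| = 2.256, ζ = -Re(pole)/ωn = 0.2216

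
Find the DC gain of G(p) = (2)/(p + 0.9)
DC gain = G(0) = num(0)/den(0) = 2/0.9 = 2.222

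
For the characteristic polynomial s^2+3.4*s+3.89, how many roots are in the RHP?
Poles: -1.7 + 1j, -1.7 - 1j. RHP poles (Re>0): 0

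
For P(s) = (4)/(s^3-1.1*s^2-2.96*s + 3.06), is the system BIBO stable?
Denominator: s^3 - 1.1*s^2 - 2.96*s + 3.06 = (s - 1.8)(s - 1)(s + 1.7). Poles: -1.7, 1, 1.8. All Re(p)<0: No (unstable)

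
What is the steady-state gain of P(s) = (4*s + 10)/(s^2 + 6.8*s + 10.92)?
DC gain = P(0) = num(0)/den(0) = 10/10.92 = 0.9158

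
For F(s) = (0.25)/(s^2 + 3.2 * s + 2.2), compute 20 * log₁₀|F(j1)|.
Substitute s = j*1: F(j1) = 0.0256849 - 0.0684932j.
|F(j1)| = sqrt(Re² + Im²) = 0.07315.
20*log₁₀(0.07315) = -22.72 dB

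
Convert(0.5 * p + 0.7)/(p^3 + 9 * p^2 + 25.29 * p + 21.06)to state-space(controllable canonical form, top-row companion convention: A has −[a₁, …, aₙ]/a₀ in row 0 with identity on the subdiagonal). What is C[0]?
Reachable canonical form: C = numerator coefficients (right-aligned, zero-padded to length n).
num = 0.5*p + 0.7, C = [[0, 0.5, 0.7]].
C[0] = 0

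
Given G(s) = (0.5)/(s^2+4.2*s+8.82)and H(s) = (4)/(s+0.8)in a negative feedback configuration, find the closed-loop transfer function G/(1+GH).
Closed-loop T = G/(1+GH).
Numerator: G_num * H_den = 0.5*s + 0.4.
Denominator: G_den * H_den + G_num * H_num = (s^3 + 5*s^2 + 12.18*s + 7.056) + (2) = s^3 + 5*s^2 + 12.18*s + 9.056.
T(s) = (0.5*s + 0.4)/(s^3 + 5*s^2 + 12.18*s + 9.056)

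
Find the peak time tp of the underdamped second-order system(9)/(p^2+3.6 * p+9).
Standard form: ωn²/(p²+2ζωn·p+ωn²) → ωn = 3, ζ = 0.6.
ωd = ωn·√(1-ζ²) = 3·√(1-0.6²) = 2.4.
tp = π/ωd = π/2.4 = 1.309 s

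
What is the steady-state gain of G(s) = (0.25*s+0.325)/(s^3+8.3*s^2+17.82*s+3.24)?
DC gain = G(0) = num(0)/den(0) = 0.325/3.24 = 0.1003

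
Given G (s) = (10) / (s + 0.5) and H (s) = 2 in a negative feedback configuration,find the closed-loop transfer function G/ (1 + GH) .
Closed-loop T = G/(1+GH).
Numerator: G_num * H_den = 10.
Denominator: G_den * H_den + G_num * H_num = (s + 0.5) + (20) = s + 20.5.
T(s) = (10)/(s + 20.5)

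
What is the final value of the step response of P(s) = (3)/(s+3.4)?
FVT: lim_{t→∞} y(t) = lim_{s→0} s*Y(s) where Y(s) = P(s)/s.
= lim_{s→0} P(s) = P(0) = num(0)/den(0) = 3/3.4 = 0.8824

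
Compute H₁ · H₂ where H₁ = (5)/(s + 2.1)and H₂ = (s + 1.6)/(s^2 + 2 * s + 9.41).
Series: H = H₁ · H₂ = (n₁·n₂)/(d₁·d₂).
Num: n₁·n₂ = 5*s + 8. Den: d₁·d₂ = s^3 + 4.1*s^2 + 13.61*s + 19.761.
H(s) = (5*s + 8)/(s^3 + 4.1*s^2 + 13.61*s + 19.761)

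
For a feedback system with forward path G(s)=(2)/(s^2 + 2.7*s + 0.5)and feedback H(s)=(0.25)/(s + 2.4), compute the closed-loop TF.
Closed-loop T = G/(1+GH).
Numerator: G_num * H_den = 2*s + 4.8.
Denominator: G_den * H_den + G_num * H_num = (s^3 + 5.1*s^2 + 6.98*s + 1.2) + (0.5) = s^3 + 5.1*s^2 + 6.98*s + 1.7.
T(s) = (2*s + 4.8)/(s^3 + 5.1*s^2 + 6.98*s + 1.7)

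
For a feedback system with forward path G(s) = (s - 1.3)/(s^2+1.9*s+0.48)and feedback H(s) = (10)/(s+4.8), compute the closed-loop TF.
Closed-loop T = G/(1+GH).
Numerator: G_num * H_den = s^2 + 3.5*s - 6.24.
Denominator: G_den * H_den + G_num * H_num = (s^3 + 6.7*s^2 + 9.6*s + 2.304) + (10*s - 13) = s^3 + 6.7*s^2 + 19.6*s - 10.696.
T(s) = (s^2 + 3.5*s - 6.24)/(s^3 + 6.7*s^2 + 19.6*s - 10.696)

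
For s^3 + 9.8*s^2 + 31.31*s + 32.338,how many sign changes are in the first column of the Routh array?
Routh array:
s^3: [1, 31.31]; s^2: [9.8, 32.338]; s^1: [28.0102]; s^0: [32.338]
First column: [1, 9.8, 28.0102, 32.338]. Sign changes = 0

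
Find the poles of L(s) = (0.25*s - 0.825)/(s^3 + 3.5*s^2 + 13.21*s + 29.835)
Set denominator = 0: s^3 + 3.5*s^2 + 13.21*s + 29.835 = (s + 2.7)(s^2 + 0.8*s + 11.05) = 0 → Poles: -0.4 + 3.3j, -0.4 - 3.3j, -2.7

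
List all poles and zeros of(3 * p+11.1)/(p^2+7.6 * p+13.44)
Set denominator = 0: p^2 + 7.6*p + 13.44 = (p + 4.8)(p + 2.8) = 0 → Poles: -2.8, -4.8
Set numerator = 0: 3*p + 11.1 = 0 → Zeros: -3.7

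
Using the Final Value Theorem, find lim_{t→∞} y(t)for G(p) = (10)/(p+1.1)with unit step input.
FVT: lim_{t→∞} y(t) = lim_{p→0} p*Y(p) where Y(p) = G(p)/p.
= lim_{p→0} G(p) = G(0) = num(0)/den(0) = 10/1.1 = 9.091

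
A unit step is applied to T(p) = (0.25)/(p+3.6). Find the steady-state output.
FVT: lim_{t→∞} y(t) = lim_{p→0} p*Y(p) where Y(p) = T(p)/p.
= lim_{p→0} T(p) = T(0) = num(0)/den(0) = 0.25/3.6 = 0.06944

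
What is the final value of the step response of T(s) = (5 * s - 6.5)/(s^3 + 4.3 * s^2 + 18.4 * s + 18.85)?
FVT: lim_{t→∞} y(t) = lim_{s→0} s*Y(s) where Y(s) = T(s)/s.
= lim_{s→0} T(s) = T(0) = num(0)/den(0) = -6.5/18.85 = -0.3448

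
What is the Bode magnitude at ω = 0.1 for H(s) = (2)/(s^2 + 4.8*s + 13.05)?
Substitute s = j*0.1: H(j0.1) = 0.153167 - 0.00563804j.
|H(j0.1)| = sqrt(Re² + Im²) = 0.1533.
20*log₁₀(0.1533) = -16.29 dB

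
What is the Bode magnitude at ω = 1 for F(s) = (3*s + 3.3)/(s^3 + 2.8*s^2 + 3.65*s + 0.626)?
Substitute s = j*1: F(j1) = 0.0660324 - 1.29945j.
|F(j1)| = sqrt(Re² + Im²) = 1.301.
20*log₁₀(1.301) = 2.29 dB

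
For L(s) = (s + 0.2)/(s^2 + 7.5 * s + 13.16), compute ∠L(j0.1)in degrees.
Substitute s = j*0.1: L(j0.1) = 0.0155921 + 0.00671528j.
∠L(j0.1) = atan2(Im, Re) = atan2(0.00671528, 0.0155921) = 23.30°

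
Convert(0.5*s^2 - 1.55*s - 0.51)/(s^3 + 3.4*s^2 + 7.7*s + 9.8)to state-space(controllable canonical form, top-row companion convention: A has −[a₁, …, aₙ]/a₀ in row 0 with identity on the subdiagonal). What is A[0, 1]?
Reachable canonical form for den = s^3 + 3.4*s^2 + 7.7*s + 9.8: top row of A = -[a₁,a₂,...,aₙ]/a₀, ones on the subdiagonal, zeros elsewhere.
A = [[-3.4, -7.7, -9.8], [1, 0, 0], [0, 1, 0]].
A[0,1] = -7.7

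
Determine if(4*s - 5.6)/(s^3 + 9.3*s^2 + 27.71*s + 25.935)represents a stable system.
Denominator: s^3 + 9.3*s^2 + 27.71*s + 25.935 = (s + 3.5)(s + 3.9)(s + 1.9). Poles: -1.9, -3.5, -3.9. All Re(p)<0: Yes (stable)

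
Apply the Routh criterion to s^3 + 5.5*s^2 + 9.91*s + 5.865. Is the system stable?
Routh array:
s^3: [1, 9.91]; s^2: [5.5, 5.865]; s^1: [8.84364]; s^0: [5.865]
First column: [1, 5.5, 8.84364, 5.865]. Sign changes = 0.
Yes, stable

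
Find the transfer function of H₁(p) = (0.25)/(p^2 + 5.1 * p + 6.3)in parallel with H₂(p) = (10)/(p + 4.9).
Parallel: H = H₁ + H₂ = (n₁·d₂ + n₂·d₁)/(d₁·d₂).
n₁·d₂ = 0.25*p + 1.225. n₂·d₁ = 10*p^2 + 51*p + 63. Sum = 10*p^2 + 51.25*p + 64.225. d₁·d₂ = p^3 + 10*p^2 + 31.29*p + 30.87.
H(p) = (10*p^2 + 51.25*p + 64.225)/(p^3 + 10*p^2 + 31.29*p + 30.87)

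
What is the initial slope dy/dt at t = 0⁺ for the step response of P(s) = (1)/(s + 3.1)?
IVT: y'(0⁺) = lim_{s→∞} s²·Y(s) = lim_{s→∞} s·P(s).
deg(num) = 0, deg(den) = 1, relative degree = 1, so s·P(s) → (leading num)/(leading den) = 1/1 = 1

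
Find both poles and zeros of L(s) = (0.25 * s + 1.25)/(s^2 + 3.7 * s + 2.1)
Set denominator = 0: s^2 + 3.7*s + 2.1 = (s + 3)(s + 0.7) = 0 → Poles: -0.7, -3
Set numerator = 0: 0.25*s + 1.25 = 0 → Zeros: -5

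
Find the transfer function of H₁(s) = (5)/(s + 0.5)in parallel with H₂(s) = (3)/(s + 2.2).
Parallel: H = H₁ + H₂ = (n₁·d₂ + n₂·d₁)/(d₁·d₂).
n₁·d₂ = 5*s + 11. n₂·d₁ = 3*s + 1.5. Sum = 8*s + 12.5. d₁·d₂ = s^2 + 2.7*s + 1.1.
H(s) = (8*s + 12.5)/(s^2 + 2.7*s + 1.1)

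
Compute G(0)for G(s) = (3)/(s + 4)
DC gain = G(0) = num(0)/den(0) = 3/4 = 0.75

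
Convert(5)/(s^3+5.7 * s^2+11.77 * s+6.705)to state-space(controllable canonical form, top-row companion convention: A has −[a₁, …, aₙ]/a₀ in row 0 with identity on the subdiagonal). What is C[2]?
Reachable canonical form: C = numerator coefficients (right-aligned, zero-padded to length n).
num = 5, C = [[0, 0, 5]].
C[2] = 5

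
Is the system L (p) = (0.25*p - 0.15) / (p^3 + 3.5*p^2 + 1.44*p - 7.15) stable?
Denominator: p^3 + 3.5*p^2 + 1.44*p - 7.15 = (p - 1.1)(p^2 + 4.6*p + 6.5). Poles: -2.3 + 1.1j, -2.3 - 1.1j, 1.1. All Re(p)<0: No (unstable)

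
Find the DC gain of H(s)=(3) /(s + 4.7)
DC gain = H(0) = num(0)/den(0) = 3/4.7 = 0.6383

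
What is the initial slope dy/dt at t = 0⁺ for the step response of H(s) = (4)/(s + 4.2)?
IVT: y'(0⁺) = lim_{s→∞} s²·Y(s) = lim_{s→∞} s·H(s).
deg(num) = 0, deg(den) = 1, relative degree = 1, so s·H(s) → (leading num)/(leading den) = 4/1 = 4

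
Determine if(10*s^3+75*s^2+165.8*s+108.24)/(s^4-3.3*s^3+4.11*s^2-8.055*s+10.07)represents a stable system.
Denominator: s^4 - 3.3*s^3 + 4.11*s^2 - 8.055*s + 10.07 = (s - 1.9)(s - 2)(s^2 + 0.6*s + 2.65). Poles: -0.3 + 1.6j, -0.3 - 1.6j, 1.9, 2. All Re(p)<0: No (unstable)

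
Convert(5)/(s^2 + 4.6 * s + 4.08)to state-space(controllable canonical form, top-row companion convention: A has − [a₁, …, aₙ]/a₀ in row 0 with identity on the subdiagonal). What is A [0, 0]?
Reachable canonical form for den = s^2 + 4.6*s + 4.08: top row of A = -[a₁,a₂,...,aₙ]/a₀, ones on the subdiagonal, zeros elsewhere.
A = [[-4.6, -4.08], [1, 0]].
A[0,0] = -4.6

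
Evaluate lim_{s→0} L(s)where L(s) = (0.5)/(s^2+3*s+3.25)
DC gain = L(0) = num(0)/den(0) = 0.5/3.25 = 0.1538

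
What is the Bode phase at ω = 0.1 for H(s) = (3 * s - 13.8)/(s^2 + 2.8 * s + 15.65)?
Substitute s = j*0.1: H(j0.1) = -0.881727 + 0.034967j.
∠H(j0.1) = atan2(Im, Re) = atan2(0.034967, -0.881727) = 177.73°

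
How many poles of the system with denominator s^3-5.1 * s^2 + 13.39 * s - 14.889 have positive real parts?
s^3 - 5.1*s^2 + 13.39*s - 14.889 = (s - 2.1)(s^2 - 3*s + 7.09). Poles: 1.5 + 2.2j, 1.5 - 2.2j, 2.1. RHP poles (Re>0): 3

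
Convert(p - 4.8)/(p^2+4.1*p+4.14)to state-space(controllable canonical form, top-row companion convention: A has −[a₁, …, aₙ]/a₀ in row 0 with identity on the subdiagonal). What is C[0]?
Reachable canonical form: C = numerator coefficients (right-aligned, zero-padded to length n).
num = p - 4.8, C = [[1, -4.8]].
C[0] = 1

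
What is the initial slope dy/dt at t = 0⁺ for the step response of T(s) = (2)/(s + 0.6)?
IVT: y'(0⁺) = lim_{s→∞} s²·Y(s) = lim_{s→∞} s·T(s).
deg(num) = 0, deg(den) = 1, relative degree = 1, so s·T(s) → (leading num)/(leading den) = 2/1 = 2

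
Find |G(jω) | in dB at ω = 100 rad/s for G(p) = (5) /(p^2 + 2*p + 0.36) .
Substitute p = j*100: G(j100) = -0.000499818 - 9.99672e-06j.
|G(j100)| = sqrt(Re² + Im²) = 0.0004999.
20*log₁₀(0.0004999) = -66.02 dB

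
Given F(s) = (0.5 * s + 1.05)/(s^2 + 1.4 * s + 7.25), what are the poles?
Set denominator = 0: s^2 + 1.4*s + 7.25 = 0 → Poles: -0.7 + 2.6j, -0.7 - 2.6j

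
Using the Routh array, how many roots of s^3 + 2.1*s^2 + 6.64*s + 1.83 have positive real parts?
Routh array:
s^3: [1, 6.64]; s^2: [2.1, 1.83]; s^1: [5.76857]; s^0: [1.83]
First column: [1, 2.1, 5.76857, 1.83]. Sign changes = RHP roots = 0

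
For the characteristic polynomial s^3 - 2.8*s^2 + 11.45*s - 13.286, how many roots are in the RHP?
s^3 - 2.8*s^2 + 11.45*s - 13.286 = (s - 1.4)(s^2 - 1.4*s + 9.49). Poles: 0.7 + 3j, 0.7 - 3j, 1.4. RHP poles (Re>0): 3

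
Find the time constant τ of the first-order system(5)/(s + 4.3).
First-order system: τ = -1/pole. Pole = -4.3. τ = -1/(-4.3) = 0.2326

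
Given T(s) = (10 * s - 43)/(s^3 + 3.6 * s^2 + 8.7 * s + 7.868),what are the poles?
Set denominator = 0: s^3 + 3.6*s^2 + 8.7*s + 7.868 = (s + 1.4)(s^2 + 2.2*s + 5.62) = 0 → Poles: -1.1 + 2.1j, -1.1 - 2.1j, -1.4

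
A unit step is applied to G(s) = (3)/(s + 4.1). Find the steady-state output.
FVT: lim_{t→∞} y(t) = lim_{s→0} s*Y(s) where Y(s) = G(s)/s.
= lim_{s→0} G(s) = G(0) = num(0)/den(0) = 3/4.1 = 0.7317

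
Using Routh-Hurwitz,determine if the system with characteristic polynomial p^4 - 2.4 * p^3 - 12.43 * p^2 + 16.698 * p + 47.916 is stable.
Routh array:
p^4: [1, -12.43, 47.916]; p^3: [-2.4, 16.698]; p^2: [-5.4725, 47.916]; p^1: [-4.31587]; p^0: [47.916]
First column: [1, -2.4, -5.4725, -4.31587, 47.916]. Sign changes = 2.
No, unstable (2 RHP root(s))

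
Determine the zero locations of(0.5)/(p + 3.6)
Numerator is a nonzero constant (0.5) → Zeros: none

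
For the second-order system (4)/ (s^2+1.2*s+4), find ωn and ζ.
Standard form: ωn²/(s²+2ζωn·s+ωn²).
const=4=ωn² → ωn=2, s coeff=1.2=2ζωn → ζ=0.3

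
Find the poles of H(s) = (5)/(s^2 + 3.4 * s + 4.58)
Set denominator = 0: s^2 + 3.4*s + 4.58 = 0 → Poles: -1.7 + 1.3j, -1.7 - 1.3j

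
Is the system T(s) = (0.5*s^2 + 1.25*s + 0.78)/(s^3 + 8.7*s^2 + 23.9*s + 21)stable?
Denominator: s^3 + 8.7*s^2 + 23.9*s + 21 = (s + 2)(s + 2.5)(s + 4.2). Poles: -2, -2.5, -4.2. All Re(p)<0: Yes (stable)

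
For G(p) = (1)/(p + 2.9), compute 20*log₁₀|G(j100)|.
Substitute p = j*100: G(j100) = 0.000289756 - 0.0099916j.
|G(j100)| = sqrt(Re² + Im²) = 0.009996.
20*log₁₀(0.009996) = -40.00 dB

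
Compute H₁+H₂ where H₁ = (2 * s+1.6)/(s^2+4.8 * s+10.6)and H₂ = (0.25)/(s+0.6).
Parallel: H = H₁ + H₂ = (n₁·d₂ + n₂·d₁)/(d₁·d₂).
n₁·d₂ = 2*s^2 + 2.8*s + 0.96. n₂·d₁ = 0.25*s^2 + 1.2*s + 2.65. Sum = 2.25*s^2 + 4*s + 3.61. d₁·d₂ = s^3 + 5.4*s^2 + 13.48*s + 6.36.
H(s) = (2.25*s^2 + 4*s + 3.61)/(s^3 + 5.4*s^2 + 13.48*s + 6.36)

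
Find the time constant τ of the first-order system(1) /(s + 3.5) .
First-order system: τ = -1/pole. Pole = -3.5. τ = -1/(-3.5) = 0.2857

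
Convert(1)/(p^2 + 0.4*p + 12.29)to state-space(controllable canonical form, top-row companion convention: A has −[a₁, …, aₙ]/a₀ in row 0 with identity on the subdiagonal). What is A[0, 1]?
Reachable canonical form for den = p^2 + 0.4*p + 12.29: top row of A = -[a₁,a₂,...,aₙ]/a₀, ones on the subdiagonal, zeros elsewhere.
A = [[-0.4, -12.29], [1, 0]].
A[0,1] = -12.29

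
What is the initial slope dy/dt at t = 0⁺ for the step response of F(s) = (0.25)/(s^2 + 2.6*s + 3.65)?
IVT: y'(0⁺) = lim_{s→∞} s²·Y(s) = lim_{s→∞} s·F(s).
deg(num) = 0, deg(den) = 2, relative degree = 2 ≥ 2, so s·F(s) → 0. Initial slope = 0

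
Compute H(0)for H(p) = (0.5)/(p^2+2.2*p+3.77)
DC gain = H(0) = num(0)/den(0) = 0.5/3.77 = 0.1326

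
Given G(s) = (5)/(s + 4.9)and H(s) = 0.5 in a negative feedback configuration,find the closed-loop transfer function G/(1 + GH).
Closed-loop T = G/(1+GH).
Numerator: G_num * H_den = 5.
Denominator: G_den * H_den + G_num * H_num = (s + 4.9) + (2.5) = s + 7.4.
T(s) = (5)/(s + 7.4)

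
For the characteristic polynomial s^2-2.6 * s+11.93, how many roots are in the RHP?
Poles: 1.3 + 3.2j, 1.3 - 3.2j. RHP poles (Re>0): 2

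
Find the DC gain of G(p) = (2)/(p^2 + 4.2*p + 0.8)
DC gain = G(0) = num(0)/den(0) = 2/0.8 = 2.5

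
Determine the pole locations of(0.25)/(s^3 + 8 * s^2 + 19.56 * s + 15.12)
Set denominator = 0: s^3 + 8*s^2 + 19.56*s + 15.12 = (s + 2)(s + 4.2)(s + 1.8) = 0 → Poles: -1.8, -2, -4.2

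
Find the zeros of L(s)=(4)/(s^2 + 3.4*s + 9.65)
Numerator is a nonzero constant (4) → Zeros: none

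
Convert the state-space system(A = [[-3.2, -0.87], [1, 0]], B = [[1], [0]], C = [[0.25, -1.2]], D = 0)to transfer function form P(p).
P(p) = C(pI - A)⁻¹B + D.
Characteristic polynomial det(pI - A) = p^2 + 3.2*p + 0.87.
Numerator from C·adj(pI-A)·B + D·det(pI-A) = 0.25*p - 1.2.
P(p) = (0.25*p - 1.2)/(p^2 + 3.2*p + 0.87)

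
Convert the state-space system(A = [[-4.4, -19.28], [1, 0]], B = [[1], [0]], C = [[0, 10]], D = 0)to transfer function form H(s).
H(s) = C(sI - A)⁻¹B + D.
Characteristic polynomial det(sI - A) = s^2 + 4.4*s + 19.28.
Numerator from C·adj(sI-A)·B + D·det(sI-A) = 10.
H(s) = (10)/(s^2 + 4.4*s + 19.28)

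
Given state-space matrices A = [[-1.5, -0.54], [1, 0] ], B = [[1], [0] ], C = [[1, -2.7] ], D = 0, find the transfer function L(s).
L(s) = C(sI - A)⁻¹B + D.
Characteristic polynomial det(sI - A) = s^2 + 1.5*s + 0.54.
Numerator from C·adj(sI-A)·B + D·det(sI-A) = s - 2.7.
L(s) = (s - 2.7)/(s^2 + 1.5*s + 0.54)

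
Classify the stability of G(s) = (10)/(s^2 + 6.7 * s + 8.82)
Denominator: s^2 + 6.7*s + 8.82 = (s + 4.9)(s + 1.8). Poles: -1.8, -4.9. Stable (all poles in LHP)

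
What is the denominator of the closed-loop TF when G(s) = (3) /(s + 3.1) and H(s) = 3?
Characteristic poly = G_den * H_den + G_num * H_num = (s + 3.1) + (9) = s + 12.1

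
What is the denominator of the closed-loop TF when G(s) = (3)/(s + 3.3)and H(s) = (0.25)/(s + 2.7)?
Characteristic poly = G_den * H_den + G_num * H_num = (s^2 + 6*s + 8.91) + (0.75) = s^2 + 6*s + 9.66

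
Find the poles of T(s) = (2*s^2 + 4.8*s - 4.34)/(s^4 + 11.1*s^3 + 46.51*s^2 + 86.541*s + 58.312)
Set denominator = 0: s^4 + 11.1*s^3 + 46.51*s^2 + 86.541*s + 58.312 = (s + 3.7)(s + 1.6)(s^2 + 5.8*s + 9.85) = 0 → Poles: -1.6, -2.9 + 1.2j, -2.9 - 1.2j, -3.7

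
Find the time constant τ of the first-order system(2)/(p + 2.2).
First-order system: τ = -1/pole. Pole = -2.2. τ = -1/(-2.2) = 0.4545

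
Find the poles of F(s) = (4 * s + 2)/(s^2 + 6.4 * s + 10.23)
Set denominator = 0: s^2 + 6.4*s + 10.23 = (s + 3.1)(s + 3.3) = 0 → Poles: -3.1, -3.3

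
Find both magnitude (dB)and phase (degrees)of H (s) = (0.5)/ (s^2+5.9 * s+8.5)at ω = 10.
Substitute s = j*10: H(j10) = -0.0038597 - 0.00248877j.
|H| = 20*log₁₀(sqrt(Re²+Im²)) = -46.76 dB.
∠H = atan2(Im, Re) = -147.19°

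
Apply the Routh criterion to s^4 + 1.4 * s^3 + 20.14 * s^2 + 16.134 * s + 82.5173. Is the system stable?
Routh array:
s^4: [1, 20.14, 82.5173]; s^3: [1.4, 16.134]; s^2: [8.61571, 82.5173]; s^1: [2.72545]; s^0: [82.5173]
First column: [1, 1.4, 8.61571, 2.72545, 82.5173]. Sign changes = 0.
Yes, stable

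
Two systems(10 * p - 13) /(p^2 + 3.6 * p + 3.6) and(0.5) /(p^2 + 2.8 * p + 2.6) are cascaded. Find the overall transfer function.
Series: H = H₁ · H₂ = (n₁·n₂)/(d₁·d₂).
Num: n₁·n₂ = 5*p - 6.5. Den: d₁·d₂ = p^4 + 6.4*p^3 + 16.28*p^2 + 19.44*p + 9.36.
H(p) = (5*p - 6.5)/(p^4 + 6.4*p^3 + 16.28*p^2 + 19.44*p + 9.36)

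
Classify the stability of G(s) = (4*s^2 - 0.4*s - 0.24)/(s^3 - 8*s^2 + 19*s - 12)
Denominator: s^3 - 8*s^2 + 19*s - 12 = (s - 4)(s - 1)(s - 3). Poles: 1, 3, 4. Unstable (3 pole(s) in RHP)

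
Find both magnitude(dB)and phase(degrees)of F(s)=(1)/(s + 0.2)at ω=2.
Substitute s = j*2: F(j2) = 0.049505 - 0.49505j.
|F| = 20*log₁₀(sqrt(Re²+Im²)) = -6.06 dB.
∠F = atan2(Im, Re) = -84.29°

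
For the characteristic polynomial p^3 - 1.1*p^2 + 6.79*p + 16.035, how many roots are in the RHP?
p^3 - 1.1*p^2 + 6.79*p + 16.035 = (p + 1.5)(p^2 - 2.6*p + 10.69). Poles: -1.5, 1.3 + 3j, 1.3 - 3j. RHP poles (Re>0): 2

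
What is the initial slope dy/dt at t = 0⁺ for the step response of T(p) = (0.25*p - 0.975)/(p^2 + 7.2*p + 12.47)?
IVT: y'(0⁺) = lim_{p→∞} p²·Y(p) = lim_{p→∞} p·T(p).
deg(num) = 1, deg(den) = 2, relative degree = 1, so p·T(p) → (leading num)/(leading den) = 0.25/1 = 0.25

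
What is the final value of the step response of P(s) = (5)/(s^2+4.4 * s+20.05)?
FVT: lim_{t→∞} y(t) = lim_{s→0} s*Y(s) where Y(s) = P(s)/s.
= lim_{s→0} P(s) = P(0) = num(0)/den(0) = 5/20.05 = 0.2494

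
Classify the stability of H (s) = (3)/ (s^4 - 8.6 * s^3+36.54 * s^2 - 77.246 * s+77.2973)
Denominator: s^4 - 8.6*s^3 + 36.54*s^2 - 77.246*s + 77.2973 = (s^2 - 4.2*s + 6.97)(s^2 - 4.4*s + 11.09). Poles: 2.1 + 1.6j, 2.1 - 1.6j, 2.2 + 2.5j, 2.2 - 2.5j. Unstable (4 pole(s) in RHP)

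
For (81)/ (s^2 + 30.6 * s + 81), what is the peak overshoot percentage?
Standard form: ωn²/(s²+2ζωn·s+ωn²) → ωn = 9, ζ = 1.7.
ζ ≥ 1, so the response is non-oscillatory: peak overshoot = 0%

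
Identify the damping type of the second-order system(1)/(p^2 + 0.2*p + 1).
Standard form: ωn²/(p²+2ζωn·p+ωn²) gives ωn=1, ζ=0.1.
Underdamped (ζ = 0.1 < 1)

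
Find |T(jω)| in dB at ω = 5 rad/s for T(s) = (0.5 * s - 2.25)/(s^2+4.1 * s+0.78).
Substitute s = j*5: T(j5) = 0.105025 - 0.0143267j.
|T(j5)| = sqrt(Re² + Im²) = 0.106.
20*log₁₀(0.106) = -19.49 dB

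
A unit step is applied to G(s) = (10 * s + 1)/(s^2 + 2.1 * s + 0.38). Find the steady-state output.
FVT: lim_{t→∞} y(t) = lim_{s→0} s*Y(s) where Y(s) = G(s)/s.
= lim_{s→0} G(s) = G(0) = num(0)/den(0) = 1/0.38 = 2.632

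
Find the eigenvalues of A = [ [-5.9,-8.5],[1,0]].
Eigenvalues solve det(λI - A) = 0.
Characteristic polynomial: λ^2 + 5.9*λ + 8.5 = 0.
Factor: (λ + 2.5)(λ + 3.4) = 0.
Roots: -2.5, -3.4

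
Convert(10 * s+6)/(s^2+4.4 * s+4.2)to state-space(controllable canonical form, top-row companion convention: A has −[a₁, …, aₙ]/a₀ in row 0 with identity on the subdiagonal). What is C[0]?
Reachable canonical form: C = numerator coefficients (right-aligned, zero-padded to length n).
num = 10*s + 6, C = [[10, 6]].
C[0] = 10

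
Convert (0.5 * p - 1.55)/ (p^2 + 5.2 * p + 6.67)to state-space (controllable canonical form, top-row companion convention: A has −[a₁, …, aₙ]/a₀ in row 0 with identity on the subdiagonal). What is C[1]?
Reachable canonical form: C = numerator coefficients (right-aligned, zero-padded to length n).
num = 0.5*p - 1.55, C = [[0.5, -1.55]].
C[1] = -1.55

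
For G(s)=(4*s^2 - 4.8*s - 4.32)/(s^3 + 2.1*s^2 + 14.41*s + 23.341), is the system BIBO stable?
Denominator: s^3 + 2.1*s^2 + 14.41*s + 23.341 = (s + 1.7)(s^2 + 0.4*s + 13.73). Poles: -0.2 + 3.7j, -0.2 - 3.7j, -1.7. All Re(p)<0: Yes (stable)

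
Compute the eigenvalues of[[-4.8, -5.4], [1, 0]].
Eigenvalues solve det(λI - A) = 0.
Characteristic polynomial: λ^2 + 4.8*λ + 5.4 = 0.
Factor: (λ + 3)(λ + 1.8) = 0.
Roots: -1.8, -3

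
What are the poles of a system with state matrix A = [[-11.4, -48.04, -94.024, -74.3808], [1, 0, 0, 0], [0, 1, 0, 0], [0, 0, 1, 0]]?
Eigenvalues solve det(λI - A) = 0.
Characteristic polynomial: λ^4 + 11.4*λ^3 + 48.04*λ^2 + 94.024*λ + 74.3808 = 0.
Factor: (λ + 4.8)(λ + 2.6)(λ^2 + 4*λ + 5.96) = 0.
Roots: -2 + 1.4j, -2 - 1.4j, -2.6, -4.8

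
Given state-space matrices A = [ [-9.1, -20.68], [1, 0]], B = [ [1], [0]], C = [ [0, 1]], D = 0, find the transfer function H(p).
H(p) = C(pI - A)⁻¹B + D.
Characteristic polynomial det(pI - A) = p^2 + 9.1*p + 20.68.
Numerator from C·adj(pI-A)·B + D·det(pI-A) = 1.
H(p) = (1)/(p^2 + 9.1*p + 20.68)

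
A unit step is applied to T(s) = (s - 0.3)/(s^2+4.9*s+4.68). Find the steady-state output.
FVT: lim_{t→∞} y(t) = lim_{s→0} s*Y(s) where Y(s) = T(s)/s.
= lim_{s→0} T(s) = T(0) = num(0)/den(0) = -0.3/4.68 = -0.0641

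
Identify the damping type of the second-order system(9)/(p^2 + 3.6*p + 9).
Standard form: ωn²/(p²+2ζωn·p+ωn²) gives ωn=3, ζ=0.6.
Underdamped (ζ = 0.6 < 1)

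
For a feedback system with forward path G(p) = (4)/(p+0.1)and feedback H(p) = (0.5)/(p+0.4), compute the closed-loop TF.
Closed-loop T = G/(1+GH).
Numerator: G_num * H_den = 4*p + 1.6.
Denominator: G_den * H_den + G_num * H_num = (p^2 + 0.5*p + 0.04) + (2) = p^2 + 0.5*p + 2.04.
T(p) = (4*p + 1.6)/(p^2 + 0.5*p + 2.04)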